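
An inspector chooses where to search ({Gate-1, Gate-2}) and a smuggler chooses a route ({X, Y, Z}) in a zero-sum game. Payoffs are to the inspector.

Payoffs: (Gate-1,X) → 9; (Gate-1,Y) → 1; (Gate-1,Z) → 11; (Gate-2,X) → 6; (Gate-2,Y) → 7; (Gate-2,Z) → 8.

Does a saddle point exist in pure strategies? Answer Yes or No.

No

Row minima: Gate-1 → 1, Gate-2 → 6; maximin = 6.
Column maxima: X → 9, Y → 7, Z → 11; minimax = 7.
6 ≠ 7, so no pure-strategy equilibrium exists.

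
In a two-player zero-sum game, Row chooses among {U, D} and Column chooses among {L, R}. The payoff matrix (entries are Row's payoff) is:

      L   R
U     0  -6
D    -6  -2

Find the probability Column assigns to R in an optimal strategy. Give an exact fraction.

3/5

Row minima: U → -6, D → -6; maximin = -6.
Column maxima: L → 0, R → -2; minimax = -2.
-6 ≠ -2, so there is no saddle point; optimal play is mixed.
Let Row play U with probability p. Expected payoff against L: 0p + (-6)(1−p) = 6p − 6; against R: (-6)p + (-2)(1−p) = −4p − 2.
Setting these equal: 6p − 6 = −4p − 2 ⇒ 10p = 4 ⇒ p = 2/5, and the value is (6)·(2/5) − 6 = -18/5.
For Column: with q = P(L), equating U's and D's payoffs gives 6q − 6 = −4q − 2 ⇒ q = 2/5.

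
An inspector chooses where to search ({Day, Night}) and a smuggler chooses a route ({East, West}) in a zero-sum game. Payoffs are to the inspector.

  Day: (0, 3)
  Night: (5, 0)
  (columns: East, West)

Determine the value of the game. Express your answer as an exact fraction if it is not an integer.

15/8

Row minima: Day → 0, Night → 0; maximin = 0.
Column maxima: East → 5, West → 3; minimax = 3.
0 ≠ 3, so there is no saddle point; optimal play is mixed.
Let the inspector play Day with probability p. Expected payoff against East: 0p + 5(1−p) = −5p + 5; against West: 3p + 0(1−p) = 3p.
Setting these equal: −5p + 5 = 3p ⇒ −8p = -5 ⇒ p = 5/8, and the value is (-5)·(5/8) + 5 = 15/8.
For the smuggler: with q = P(East), equating Day's and Night's payoffs gives −3q + 3 = 5q ⇒ q = 3/8.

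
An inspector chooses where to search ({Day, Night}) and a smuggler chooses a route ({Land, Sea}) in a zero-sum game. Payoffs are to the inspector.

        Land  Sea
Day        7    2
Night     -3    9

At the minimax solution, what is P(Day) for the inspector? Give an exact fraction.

12/17

Row minima: Day → 2, Night → -3; maximin = 2.
Column maxima: Land → 7, Sea → 9; minimax = 7.
2 ≠ 7, so there is no saddle point; optimal play is mixed.
Let the inspector play Day with probability p. Expected payoff against Land: 7p + (-3)(1−p) = 10p − 3; against Sea: 2p + 9(1−p) = −7p + 9.
Setting these equal: 10p − 3 = −7p + 9 ⇒ 17p = 12 ⇒ p = 12/17, and the value is (10)·(12/17) − 3 = 69/17.
For the smuggler: with q = P(Land), equating Day's and Night's payoffs gives 5q + 2 = −12q + 9 ⇒ q = 7/17.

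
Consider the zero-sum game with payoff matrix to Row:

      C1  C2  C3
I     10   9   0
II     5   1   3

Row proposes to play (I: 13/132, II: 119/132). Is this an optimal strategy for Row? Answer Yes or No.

No

Against C1 this mix gives (13/132)·10 + (119/132)·5 = 725/132.
Against C2 this mix gives (13/132)·9 + (119/132)·1 = 59/33.
Against C3 this mix gives (13/132)·0 + (119/132)·3 = 119/44.
Column will play C2, holding Row to 59/33. Shifting weight toward the row that does better against C2 would raise this floor (the equalizing mix achieves 27/11 against both C2 and C3), so the proposed strategy is not optimal.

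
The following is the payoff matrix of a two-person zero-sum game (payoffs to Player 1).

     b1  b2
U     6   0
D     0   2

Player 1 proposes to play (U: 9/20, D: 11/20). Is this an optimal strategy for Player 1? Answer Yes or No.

Against b1 this mix gives (9/20)·6 + (11/20)·0 = 27/10.
Against b2 this mix gives (9/20)·0 + (11/20)·2 = 11/10.
Player 2 will play b2, holding Player 1 to 11/10. Shifting weight toward the row that does better against b2 would raise this floor (the equalizing mix achieves 3/2 against both b2 and b1), so the proposed strategy is not optimal.

No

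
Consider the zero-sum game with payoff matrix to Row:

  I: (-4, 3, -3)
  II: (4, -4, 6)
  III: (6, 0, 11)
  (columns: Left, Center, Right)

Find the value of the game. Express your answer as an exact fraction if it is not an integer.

Row minima: I → -4, II → -4, III → 0; maximin = 0.
Column maxima: Left → 6, Center → 3, Right → 11; minimax = 3.
0 ≠ 3, so there is no saddle point; optimal play is mixed.
II is strictly dominated by III, so Row never plays it.
Right is strictly dominated by Left (it gives Row strictly more in every row), so Column never plays it.
On the remaining 2×2 (I, III vs Left, Center):
Let Row play I with probability p. Expected payoff against Left: (-4)p + 6(1−p) = −10p + 6; against Center: 3p + 0(1−p) = 3p.
Setting these equal: −10p + 6 = 3p ⇒ −13p = -6 ⇒ p = 6/13, and the value is (-10)·(6/13) + 6 = 18/13.
For Column: with q = P(Left), equating I's and III's payoffs gives −7q + 3 = 6q ⇒ q = 3/13.

18/13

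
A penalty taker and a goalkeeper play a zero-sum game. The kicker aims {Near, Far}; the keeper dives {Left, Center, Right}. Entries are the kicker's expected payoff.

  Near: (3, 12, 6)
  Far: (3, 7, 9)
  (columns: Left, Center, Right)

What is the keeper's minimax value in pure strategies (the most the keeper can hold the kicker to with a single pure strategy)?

Column maxima: Left → 3, Center → 12, Right → 9.
The smallest of these is 3.

3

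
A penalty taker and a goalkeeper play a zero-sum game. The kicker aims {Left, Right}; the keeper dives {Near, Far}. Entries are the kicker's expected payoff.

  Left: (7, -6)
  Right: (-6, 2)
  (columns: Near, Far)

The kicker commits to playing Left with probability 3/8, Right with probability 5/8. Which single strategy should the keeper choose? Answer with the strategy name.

If the keeper plays Near, the kicker's expected payoff is (3/8)·7 + (5/8)·(-6) = -9/8.
If the keeper plays Far, the kicker's expected payoff is (3/8)·(-6) + (5/8)·2 = -1.
The keeper minimizes the kicker's payoff; the smallest is -9/8, so the best response is Near.

Near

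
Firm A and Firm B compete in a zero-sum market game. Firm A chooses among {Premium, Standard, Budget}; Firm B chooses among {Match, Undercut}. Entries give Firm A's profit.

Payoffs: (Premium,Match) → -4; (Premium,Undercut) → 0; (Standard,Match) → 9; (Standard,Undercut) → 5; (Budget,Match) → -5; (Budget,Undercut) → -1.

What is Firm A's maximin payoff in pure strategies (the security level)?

5

Row minima: Premium → -4, Standard → 5, Budget → -5.
The best of these is 5.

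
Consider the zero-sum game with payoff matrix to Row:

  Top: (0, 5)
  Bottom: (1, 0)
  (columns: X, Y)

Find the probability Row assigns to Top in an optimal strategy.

Row minima: Top → 0, Bottom → 0; maximin = 0.
Column maxima: X → 1, Y → 5; minimax = 1.
0 ≠ 1, so there is no saddle point; optimal play is mixed.
Let Row play Top with probability p. Expected payoff against X: 0p + 1(1−p) = −p + 1; against Y: 5p + 0(1−p) = 5p.
Setting these equal: −p + 1 = 5p ⇒ −6p = -1 ⇒ p = 1/6, and the value is (-1)·(1/6) + 1 = 5/6.
For Column: with q = P(X), equating Top's and Bottom's payoffs gives −5q + 5 = q ⇒ q = 5/6.

1/6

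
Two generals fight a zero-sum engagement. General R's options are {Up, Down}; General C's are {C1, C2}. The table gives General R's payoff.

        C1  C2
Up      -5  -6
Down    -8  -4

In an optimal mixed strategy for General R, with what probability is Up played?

Row minima: Up → -6, Down → -8; maximin = -6.
Column maxima: C1 → -5, C2 → -4; minimax = -5.
-6 ≠ -5, so there is no saddle point; optimal play is mixed.
Let General R play Up with probability p. Expected payoff against C1: (-5)p + (-8)(1−p) = 3p − 8; against C2: (-6)p + (-4)(1−p) = −2p − 4.
Setting these equal: 3p − 8 = −2p − 4 ⇒ 5p = 4 ⇒ p = 4/5, and the value is (3)·(4/5) − 8 = -28/5.
For General C: with q = P(C1), equating Up's and Down's payoffs gives q − 6 = −4q − 4 ⇒ q = 2/5.

4/5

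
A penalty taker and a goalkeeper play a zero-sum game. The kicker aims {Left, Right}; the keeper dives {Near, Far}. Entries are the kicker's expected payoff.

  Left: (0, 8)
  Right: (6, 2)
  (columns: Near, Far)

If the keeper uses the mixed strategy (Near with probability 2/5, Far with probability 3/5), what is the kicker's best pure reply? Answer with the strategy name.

Expected payoff of Left: (2/5)·0 + (3/5)·8 = 24/5.
Expected payoff of Right: (2/5)·6 + (3/5)·2 = 18/5.
The largest is 24/5, so the kicker's best response is Left.

Left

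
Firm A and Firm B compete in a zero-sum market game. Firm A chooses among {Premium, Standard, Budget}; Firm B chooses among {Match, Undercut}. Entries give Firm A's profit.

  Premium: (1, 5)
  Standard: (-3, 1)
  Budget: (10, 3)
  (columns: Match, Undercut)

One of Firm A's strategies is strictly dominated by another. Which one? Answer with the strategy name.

Premium gives a strictly higher payoff than Standard against every column: 1 > -3, 5 > 1.
So Standard is strictly dominated and Firm A never plays it.

Standard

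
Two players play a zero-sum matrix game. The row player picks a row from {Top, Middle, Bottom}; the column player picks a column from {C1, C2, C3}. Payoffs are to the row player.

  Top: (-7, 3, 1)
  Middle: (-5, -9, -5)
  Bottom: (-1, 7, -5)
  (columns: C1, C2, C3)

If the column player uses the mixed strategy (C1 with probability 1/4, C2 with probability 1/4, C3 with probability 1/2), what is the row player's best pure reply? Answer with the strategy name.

Expected payoff of Top: (1/4)·(-7) + (1/4)·3 + (1/2)·1 = -1/2.
Expected payoff of Middle: (1/4)·(-5) + (1/4)·(-9) + (1/2)·(-5) = -6.
Expected payoff of Bottom: (1/4)·(-1) + (1/4)·7 + (1/2)·(-5) = -1.
The largest is -1/2, so the row player's best response is Top.

Top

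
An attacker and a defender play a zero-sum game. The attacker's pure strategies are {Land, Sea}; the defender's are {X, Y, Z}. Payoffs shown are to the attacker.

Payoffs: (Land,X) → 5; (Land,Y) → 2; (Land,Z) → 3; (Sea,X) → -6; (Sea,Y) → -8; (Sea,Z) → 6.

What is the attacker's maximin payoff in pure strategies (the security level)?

Row minima: Land → 2, Sea → -8.
The best of these is 2.

2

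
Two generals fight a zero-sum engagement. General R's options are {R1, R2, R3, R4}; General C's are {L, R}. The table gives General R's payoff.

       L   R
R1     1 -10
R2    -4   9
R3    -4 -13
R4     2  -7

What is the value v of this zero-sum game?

-5/11

Row minima: R1 → -10, R2 → -4, R3 → -13, R4 → -7; maximin = -4.
Column maxima: L → 2, R → 9; minimax = 2.
-4 ≠ 2, so there is no saddle point; optimal play is mixed.
R1 is strictly dominated by R4, so General R never plays it.
R3 is strictly dominated by R4, so General R never plays it.
On the remaining 2×2 (R2, R4 vs L, R):
Let General R play R2 with probability p. Expected payoff against L: (-4)p + 2(1−p) = −6p + 2; against R: 9p + (-7)(1−p) = 16p − 7.
Setting these equal: −6p + 2 = 16p − 7 ⇒ −22p = -9 ⇒ p = 9/22, and the value is (-6)·(9/22) + 2 = -5/11.
For General C: with q = P(L), equating R2's and R4's payoffs gives −13q + 9 = 9q − 7 ⇒ q = 8/11.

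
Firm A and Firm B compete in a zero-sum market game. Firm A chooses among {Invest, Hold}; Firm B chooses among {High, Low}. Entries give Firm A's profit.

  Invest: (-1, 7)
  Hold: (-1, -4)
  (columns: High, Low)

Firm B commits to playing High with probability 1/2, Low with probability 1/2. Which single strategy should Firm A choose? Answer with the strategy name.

Expected payoff of Invest: (1/2)·(-1) + (1/2)·7 = 3.
Expected payoff of Hold: (1/2)·(-1) + (1/2)·(-4) = -5/2.
The largest is 3, so Firm A's best response is Invest.

Invest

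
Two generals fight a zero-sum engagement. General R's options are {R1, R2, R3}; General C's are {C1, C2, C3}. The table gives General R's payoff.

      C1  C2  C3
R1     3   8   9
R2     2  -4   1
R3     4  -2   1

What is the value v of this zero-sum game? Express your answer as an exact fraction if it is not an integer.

38/11

Row minima: R1 → 3, R2 → -4, R3 → -2; maximin = 3.
Column maxima: C1 → 4, C2 → 8, C3 → 9; minimax = 4.
3 ≠ 4, so there is no saddle point; optimal play is mixed.
R2 is strictly dominated by R1, so General R never plays it.
C3 is strictly dominated by C2 (it gives General R strictly more in every row), so General C never plays it.
On the remaining 2×2 (R1, R3 vs C1, C2):
Let General R play R1 with probability p. Expected payoff against C1: 3p + 4(1−p) = −p + 4; against C2: 8p + (-2)(1−p) = 10p − 2.
Setting these equal: −p + 4 = 10p − 2 ⇒ −11p = -6 ⇒ p = 6/11, and the value is (-1)·(6/11) + 4 = 38/11.
For General C: with q = P(C1), equating R1's and R3's payoffs gives −5q + 8 = 6q − 2 ⇒ q = 10/11.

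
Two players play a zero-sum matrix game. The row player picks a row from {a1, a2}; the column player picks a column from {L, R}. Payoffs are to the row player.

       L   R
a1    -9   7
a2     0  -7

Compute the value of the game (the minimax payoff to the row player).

-63/23

Row minima: a1 → -9, a2 → -7; maximin = -7.
Column maxima: L → 0, R → 7; minimax = 0.
-7 ≠ 0, so there is no saddle point; optimal play is mixed.
Let the row player play a1 with probability p. Expected payoff against L: (-9)p + 0(1−p) = −9p; against R: 7p + (-7)(1−p) = 14p − 7.
Setting these equal: −9p = 14p − 7 ⇒ −23p = -7 ⇒ p = 7/23, and the value is (-9)·(7/23) = -63/23.
For the column player: with q = P(L), equating a1's and a2's payoffs gives −16q + 7 = 7q − 7 ⇒ q = 14/23.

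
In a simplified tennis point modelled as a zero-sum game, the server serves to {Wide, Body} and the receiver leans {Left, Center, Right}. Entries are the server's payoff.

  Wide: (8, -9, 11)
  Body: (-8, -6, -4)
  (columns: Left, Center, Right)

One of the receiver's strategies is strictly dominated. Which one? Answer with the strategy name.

Right

Left holds the server's payoff strictly below Right in every row: 8 < 11, -8 < -4.
So Right is strictly dominated for the receiver.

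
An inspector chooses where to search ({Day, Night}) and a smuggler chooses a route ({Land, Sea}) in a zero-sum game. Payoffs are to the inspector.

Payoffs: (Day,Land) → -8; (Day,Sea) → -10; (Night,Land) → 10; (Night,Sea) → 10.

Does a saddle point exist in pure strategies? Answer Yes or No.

Row minima: Day → -10, Night → 10; maximin = 10.
Column maxima: Land → 10, Sea → 10; minimax = 10.
maximin = minimax = 10, so a saddle point exists.

Yes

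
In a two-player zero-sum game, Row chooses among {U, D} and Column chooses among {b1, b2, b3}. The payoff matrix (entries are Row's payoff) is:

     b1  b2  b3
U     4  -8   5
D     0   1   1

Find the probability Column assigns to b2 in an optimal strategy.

Row minima: U → -8, D → 0; maximin = 0.
Column maxima: b1 → 4, b2 → 1, b3 → 5; minimax = 1.
0 ≠ 1, so there is no saddle point; optimal play is mixed.
b3 is strictly dominated by b1 (it gives Row strictly more in every row), so Column never plays it.
On the remaining 2×2 (U, D vs b1, b2):
Let Row play U with probability p. Expected payoff against b1: 4p + 0(1−p) = 4p; against b2: (-8)p + 1(1−p) = −9p + 1.
Setting these equal: 4p = −9p + 1 ⇒ 13p = 1 ⇒ p = 1/13, and the value is (4)·(1/13) = 4/13.
For Column: with q = P(b1), equating U's and D's payoffs gives 12q − 8 = −q + 1 ⇒ q = 9/13.

4/13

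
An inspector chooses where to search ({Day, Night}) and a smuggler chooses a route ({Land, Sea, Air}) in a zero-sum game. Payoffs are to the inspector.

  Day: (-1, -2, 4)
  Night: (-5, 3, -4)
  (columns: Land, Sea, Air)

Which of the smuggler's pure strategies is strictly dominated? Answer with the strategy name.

Land holds the inspector's payoff strictly below Air in every row: -1 < 4, -5 < -4.
So Air is strictly dominated for the smuggler.

Air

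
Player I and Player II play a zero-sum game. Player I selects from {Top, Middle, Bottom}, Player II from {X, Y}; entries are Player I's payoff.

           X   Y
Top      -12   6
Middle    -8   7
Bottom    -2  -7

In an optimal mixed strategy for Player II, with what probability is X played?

Row minima: Top → -12, Middle → -8, Bottom → -7; maximin = -7.
Column maxima: X → -2, Y → 7; minimax = -2.
-7 ≠ -2, so there is no saddle point; optimal play is mixed.
Top is strictly dominated by Middle, so Player I never plays it.
On the remaining 2×2 (Middle, Bottom vs X, Y):
Let Player I play Middle with probability p. Expected payoff against X: (-8)p + (-2)(1−p) = −6p − 2; against Y: 7p + (-7)(1−p) = 14p − 7.
Setting these equal: −6p − 2 = 14p − 7 ⇒ −20p = -5 ⇒ p = 1/4, and the value is (-6)·(1/4) − 2 = -7/2.
For Player II: with q = P(X), equating Middle's and Bottom's payoffs gives −15q + 7 = 5q − 7 ⇒ q = 7/10.

7/10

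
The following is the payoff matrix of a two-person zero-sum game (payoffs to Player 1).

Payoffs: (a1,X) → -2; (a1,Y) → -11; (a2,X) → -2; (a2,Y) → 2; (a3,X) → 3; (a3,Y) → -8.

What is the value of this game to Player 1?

-2/3

Row minima: a1 → -11, a2 → -2, a3 → -8; maximin = -2.
Column maxima: X → 3, Y → 2; minimax = 2.
-2 ≠ 2, so there is no saddle point; optimal play is mixed.
a1 is strictly dominated by a3, so Player 1 never plays it.
On the remaining 2×2 (a2, a3 vs X, Y):
Let Player 1 play a2 with probability p. Expected payoff against X: (-2)p + 3(1−p) = −5p + 3; against Y: 2p + (-8)(1−p) = 10p − 8.
Setting these equal: −5p + 3 = 10p − 8 ⇒ −15p = -11 ⇒ p = 11/15, and the value is (-5)·(11/15) + 3 = -2/3.
For Player 2: with q = P(X), equating a2's and a3's payoffs gives −4q + 2 = 11q − 8 ⇒ q = 2/3.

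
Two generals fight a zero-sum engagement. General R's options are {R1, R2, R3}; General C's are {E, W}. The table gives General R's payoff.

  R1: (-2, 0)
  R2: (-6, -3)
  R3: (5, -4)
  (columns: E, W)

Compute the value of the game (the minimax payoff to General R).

-8/11

Row minima: R1 → -2, R2 → -6, R3 → -4; maximin = -2.
Column maxima: E → 5, W → 0; minimax = 0.
-2 ≠ 0, so there is no saddle point; optimal play is mixed.
R2 is strictly dominated by R1, so General R never plays it.
On the remaining 2×2 (R1, R3 vs E, W):
Let General R play R1 with probability p. Expected payoff against E: (-2)p + 5(1−p) = −7p + 5; against W: 0p + (-4)(1−p) = 4p − 4.
Setting these equal: −7p + 5 = 4p − 4 ⇒ −11p = -9 ⇒ p = 9/11, and the value is (-7)·(9/11) + 5 = -8/11.
For General C: with q = P(E), equating R1's and R3's payoffs gives −2q = 9q − 4 ⇒ q = 4/11.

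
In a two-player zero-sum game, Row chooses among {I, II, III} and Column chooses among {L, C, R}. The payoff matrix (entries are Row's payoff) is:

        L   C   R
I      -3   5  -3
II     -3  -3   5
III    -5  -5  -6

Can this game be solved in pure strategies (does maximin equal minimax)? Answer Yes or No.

Row minima: I → -3, II → -3, III → -6; maximin = -3.
Column maxima: L → -3, C → 5, R → 5; minimax = -3.
maximin = minimax = -3, so a saddle point exists.

Yes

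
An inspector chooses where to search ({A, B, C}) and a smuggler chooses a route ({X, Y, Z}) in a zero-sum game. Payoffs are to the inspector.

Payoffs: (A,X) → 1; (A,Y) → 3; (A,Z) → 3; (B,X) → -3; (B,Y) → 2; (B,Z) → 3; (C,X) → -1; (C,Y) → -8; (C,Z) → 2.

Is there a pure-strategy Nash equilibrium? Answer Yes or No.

Yes

Row minima: A → 1, B → -3, C → -8; maximin = 1.
Column maxima: X → 1, Y → 3, Z → 3; minimax = 1.
maximin = minimax = 1, so a saddle point exists.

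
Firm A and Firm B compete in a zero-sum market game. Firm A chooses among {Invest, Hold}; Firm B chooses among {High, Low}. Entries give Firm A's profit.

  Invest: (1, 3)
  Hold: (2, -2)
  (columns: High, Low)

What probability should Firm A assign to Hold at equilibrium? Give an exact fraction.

1/3

Row minima: Invest → 1, Hold → -2; maximin = 1.
Column maxima: High → 2, Low → 3; minimax = 2.
1 ≠ 2, so there is no saddle point; optimal play is mixed.
Let Firm A play Invest with probability p. Expected payoff against High: 1p + 2(1−p) = −p + 2; against Low: 3p + (-2)(1−p) = 5p − 2.
Setting these equal: −p + 2 = 5p − 2 ⇒ −6p = -4 ⇒ p = 2/3, and the value is (-1)·(2/3) + 2 = 4/3.
For Firm B: with q = P(High), equating Invest's and Hold's payoffs gives −2q + 3 = 4q − 2 ⇒ q = 5/6.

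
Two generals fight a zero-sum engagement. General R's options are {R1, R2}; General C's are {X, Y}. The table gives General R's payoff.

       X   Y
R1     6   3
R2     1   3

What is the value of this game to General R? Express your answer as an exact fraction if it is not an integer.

3

Row minima: R1 → 3, R2 → 1; maximin = 3.
Column maxima: X → 6, Y → 3; minimax = 3.
Since maximin = minimax = 3, there is a saddle point and the value is 3.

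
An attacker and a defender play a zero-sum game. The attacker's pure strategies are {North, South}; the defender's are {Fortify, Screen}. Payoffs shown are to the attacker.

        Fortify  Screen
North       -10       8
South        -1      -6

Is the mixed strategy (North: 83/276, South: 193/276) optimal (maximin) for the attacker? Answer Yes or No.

No

Against Fortify this mix gives (83/276)·(-10) + (193/276)·(-1) = -341/92.
Against Screen this mix gives (83/276)·8 + (193/276)·(-6) = -247/138.
The defender will play Fortify, holding the attacker to -341/92. Shifting weight toward the row that does better against Fortify would raise this floor (the equalizing mix achieves -68/23 against both Fortify and Screen), so the proposed strategy is not optimal.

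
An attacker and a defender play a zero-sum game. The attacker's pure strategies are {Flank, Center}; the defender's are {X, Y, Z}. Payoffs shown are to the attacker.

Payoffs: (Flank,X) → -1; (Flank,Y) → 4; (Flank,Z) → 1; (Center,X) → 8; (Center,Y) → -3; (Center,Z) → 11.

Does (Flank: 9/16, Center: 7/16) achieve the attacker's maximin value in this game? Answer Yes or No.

Against X this mix gives (9/16)·(-1) + (7/16)·8 = 47/16.
Against Y this mix gives (9/16)·4 + (7/16)·(-3) = 15/16.
Against Z this mix gives (9/16)·1 + (7/16)·11 = 43/8.
The defender will play Y, holding the attacker to 15/16. Shifting weight toward the row that does better against Y would raise this floor (the equalizing mix achieves 29/16 against both Y and X), so the proposed strategy is not optimal.

No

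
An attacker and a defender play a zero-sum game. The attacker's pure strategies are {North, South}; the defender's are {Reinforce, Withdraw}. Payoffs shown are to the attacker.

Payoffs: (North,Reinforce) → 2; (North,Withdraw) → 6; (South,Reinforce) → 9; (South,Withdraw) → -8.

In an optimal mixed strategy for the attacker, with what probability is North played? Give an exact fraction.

17/21

Row minima: North → 2, South → -8; maximin = 2.
Column maxima: Reinforce → 9, Withdraw → 6; minimax = 6.
2 ≠ 6, so there is no saddle point; optimal play is mixed.
Let the attacker play North with probability p. Expected payoff against Reinforce: 2p + 9(1−p) = −7p + 9; against Withdraw: 6p + (-8)(1−p) = 14p − 8.
Setting these equal: −7p + 9 = 14p − 8 ⇒ −21p = -17 ⇒ p = 17/21, and the value is (-7)·(17/21) + 9 = 10/3.
For the defender: with q = P(Reinforce), equating North's and South's payoffs gives −4q + 6 = 17q − 8 ⇒ q = 2/3.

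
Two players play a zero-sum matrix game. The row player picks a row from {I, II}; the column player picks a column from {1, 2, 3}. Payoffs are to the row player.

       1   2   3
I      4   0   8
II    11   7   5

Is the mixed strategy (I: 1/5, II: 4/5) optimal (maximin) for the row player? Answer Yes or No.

Yes

Against 1 this mix gives (1/5)·4 + (4/5)·11 = 48/5.
Against 2 this mix gives (1/5)·0 + (4/5)·7 = 28/5.
Against 3 this mix gives (1/5)·8 + (4/5)·5 = 28/5.
All of the column player's active replies (2, 3) yield 28/5, and no column does worse for the row player. The mix makes the column player indifferent and guarantees 28/5, so it is optimal.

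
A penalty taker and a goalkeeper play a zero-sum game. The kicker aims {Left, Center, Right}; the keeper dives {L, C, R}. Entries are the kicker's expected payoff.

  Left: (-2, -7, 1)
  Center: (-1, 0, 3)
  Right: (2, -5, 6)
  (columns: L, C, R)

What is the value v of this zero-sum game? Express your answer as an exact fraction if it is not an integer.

-5/8

Row minima: Left → -7, Center → -1, Right → -5; maximin = -1.
Column maxima: L → 2, C → 0, R → 6; minimax = 0.
-1 ≠ 0, so there is no saddle point; optimal play is mixed.
Left is strictly dominated by Center, so the kicker never plays it.
R is strictly dominated by L (it gives the kicker strictly more in every row), so the keeper never plays it.
On the remaining 2×2 (Center, Right vs L, C):
Let the kicker play Center with probability p. Expected payoff against L: (-1)p + 2(1−p) = −3p + 2; against C: 0p + (-5)(1−p) = 5p − 5.
Setting these equal: −3p + 2 = 5p − 5 ⇒ −8p = -7 ⇒ p = 7/8, and the value is (-3)·(7/8) + 2 = -5/8.
For the keeper: with q = P(L), equating Center's and Right's payoffs gives −q = 7q − 5 ⇒ q = 5/8.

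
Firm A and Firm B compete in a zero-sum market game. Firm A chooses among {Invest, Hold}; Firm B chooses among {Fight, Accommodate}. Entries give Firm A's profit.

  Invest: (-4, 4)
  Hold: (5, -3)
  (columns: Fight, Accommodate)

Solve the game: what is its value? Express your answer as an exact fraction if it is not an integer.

Row minima: Invest → -4, Hold → -3; maximin = -3.
Column maxima: Fight → 5, Accommodate → 4; minimax = 4.
-3 ≠ 4, so there is no saddle point; optimal play is mixed.
Let Firm A play Invest with probability p. Expected payoff against Fight: (-4)p + 5(1−p) = −9p + 5; against Accommodate: 4p + (-3)(1−p) = 7p − 3.
Setting these equal: −9p + 5 = 7p − 3 ⇒ −16p = -8 ⇒ p = 1/2, and the value is (-9)·(1/2) + 5 = 1/2.
For Firm B: with q = P(Fight), equating Invest's and Hold's payoffs gives −8q + 4 = 8q − 3 ⇒ q = 7/16.

1/2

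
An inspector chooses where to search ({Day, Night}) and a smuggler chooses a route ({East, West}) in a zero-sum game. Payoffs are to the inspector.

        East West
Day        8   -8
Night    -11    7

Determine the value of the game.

Row minima: Day → -8, Night → -11; maximin = -8.
Column maxima: East → 8, West → 7; minimax = 7.
-8 ≠ 7, so there is no saddle point; optimal play is mixed.
Let the inspector play Day with probability p. Expected payoff against East: 8p + (-11)(1−p) = 19p − 11; against West: (-8)p + 7(1−p) = −15p + 7.
Setting these equal: 19p − 11 = −15p + 7 ⇒ 34p = 18 ⇒ p = 9/17, and the value is (19)·(9/17) − 11 = -16/17.
For the smuggler: with q = P(East), equating Day's and Night's payoffs gives 16q − 8 = −18q + 7 ⇒ q = 15/34.

-16/17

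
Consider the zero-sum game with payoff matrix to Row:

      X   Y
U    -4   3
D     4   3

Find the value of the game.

3

Row minima: U → -4, D → 3; maximin = 3.
Column maxima: X → 4, Y → 3; minimax = 3.
Since maximin = minimax = 3, there is a saddle point and the value is 3.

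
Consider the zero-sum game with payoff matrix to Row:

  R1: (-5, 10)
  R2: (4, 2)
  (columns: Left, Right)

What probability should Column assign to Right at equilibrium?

9/17

Row minima: R1 → -5, R2 → 2; maximin = 2.
Column maxima: Left → 4, Right → 10; minimax = 4.
2 ≠ 4, so there is no saddle point; optimal play is mixed.
Let Row play R1 with probability p. Expected payoff against Left: (-5)p + 4(1−p) = −9p + 4; against Right: 10p + 2(1−p) = 8p + 2.
Setting these equal: −9p + 4 = 8p + 2 ⇒ −17p = -2 ⇒ p = 2/17, and the value is (-9)·(2/17) + 4 = 50/17.
For Column: with q = P(Left), equating R1's and R2's payoffs gives −15q + 10 = 2q + 2 ⇒ q = 8/17.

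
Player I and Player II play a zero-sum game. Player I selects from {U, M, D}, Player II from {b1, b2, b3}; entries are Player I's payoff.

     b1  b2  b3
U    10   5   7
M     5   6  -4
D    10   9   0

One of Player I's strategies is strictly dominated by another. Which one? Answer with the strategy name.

D gives a strictly higher payoff than M against every column: 10 > 5, 9 > 6, 0 > -4.
So M is strictly dominated and Player I never plays it.

M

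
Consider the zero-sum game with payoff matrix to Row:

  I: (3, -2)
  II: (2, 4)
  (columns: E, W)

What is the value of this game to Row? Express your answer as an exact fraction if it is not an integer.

Row minima: I → -2, II → 2; maximin = 2.
Column maxima: E → 3, W → 4; minimax = 3.
2 ≠ 3, so there is no saddle point; optimal play is mixed.
Let Row play I with probability p. Expected payoff against E: 3p + 2(1−p) = p + 2; against W: (-2)p + 4(1−p) = −6p + 4.
Setting these equal: p + 2 = −6p + 4 ⇒ 7p = 2 ⇒ p = 2/7, and the value is (1)·(2/7) + 2 = 16/7.
For Column: with q = P(E), equating I's and II's payoffs gives 5q − 2 = −2q + 4 ⇒ q = 6/7.

16/7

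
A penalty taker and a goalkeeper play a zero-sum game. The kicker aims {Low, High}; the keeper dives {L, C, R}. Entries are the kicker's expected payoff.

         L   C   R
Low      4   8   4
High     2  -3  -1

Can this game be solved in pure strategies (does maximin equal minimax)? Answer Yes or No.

Row minima: Low → 4, High → -3; maximin = 4.
Column maxima: L → 4, C → 8, R → 4; minimax = 4.
maximin = minimax = 4, so a saddle point exists.

Yes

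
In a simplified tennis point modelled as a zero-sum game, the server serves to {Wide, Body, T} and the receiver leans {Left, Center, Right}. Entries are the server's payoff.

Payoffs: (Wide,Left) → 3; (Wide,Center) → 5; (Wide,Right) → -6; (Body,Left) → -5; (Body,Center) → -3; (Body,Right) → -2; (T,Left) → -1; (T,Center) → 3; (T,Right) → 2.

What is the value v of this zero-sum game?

Row minima: Wide → -6, Body → -5, T → -1; maximin = -1.
Column maxima: Left → 3, Center → 5, Right → 2; minimax = 2.
-1 ≠ 2, so there is no saddle point; optimal play is mixed.
Body is strictly dominated by T, so the server never plays it.
Center is strictly dominated by Left (it gives the server strictly more in every row), so the receiver never plays it.
On the remaining 2×2 (Wide, T vs Left, Right):
Let the server play Wide with probability p. Expected payoff against Left: 3p + (-1)(1−p) = 4p − 1; against Right: (-6)p + 2(1−p) = −8p + 2.
Setting these equal: 4p − 1 = −8p + 2 ⇒ 12p = 3 ⇒ p = 1/4, and the value is (4)·(1/4) − 1 = 0.
For the receiver: with q = P(Left), equating Wide's and T's payoffs gives 9q − 6 = −3q + 2 ⇒ q = 2/3.

0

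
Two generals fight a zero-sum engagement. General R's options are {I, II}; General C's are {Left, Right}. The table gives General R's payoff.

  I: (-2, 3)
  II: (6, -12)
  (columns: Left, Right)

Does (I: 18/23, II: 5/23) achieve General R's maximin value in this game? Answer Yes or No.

Against Left this mix gives (18/23)·(-2) + (5/23)·6 = -6/23.
Against Right this mix gives (18/23)·3 + (5/23)·(-12) = -6/23.
All of General C's active replies (Left, Right) yield -6/23, and no column does worse for General R. The mix makes General C indifferent and guarantees -6/23, so it is optimal.

Yes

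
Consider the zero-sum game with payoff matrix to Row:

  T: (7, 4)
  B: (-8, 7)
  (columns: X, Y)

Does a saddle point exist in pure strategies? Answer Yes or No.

Row minima: T → 4, B → -8; maximin = 4.
Column maxima: X → 7, Y → 7; minimax = 7.
4 ≠ 7, so no pure-strategy equilibrium exists.

No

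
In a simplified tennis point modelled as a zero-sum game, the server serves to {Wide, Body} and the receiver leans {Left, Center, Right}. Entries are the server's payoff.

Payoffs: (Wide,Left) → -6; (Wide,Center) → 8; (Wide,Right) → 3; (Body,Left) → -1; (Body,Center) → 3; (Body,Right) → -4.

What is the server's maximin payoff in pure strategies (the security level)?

Row minima: Wide → -6, Body → -4.
The best of these is -4.

-4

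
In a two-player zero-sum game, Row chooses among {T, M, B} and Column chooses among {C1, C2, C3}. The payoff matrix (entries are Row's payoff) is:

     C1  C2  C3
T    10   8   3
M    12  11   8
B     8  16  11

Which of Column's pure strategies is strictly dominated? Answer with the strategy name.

C2

C3 holds Row's payoff strictly below C2 in every row: 3 < 8, 8 < 11, 11 < 16.
So C2 is strictly dominated for Column.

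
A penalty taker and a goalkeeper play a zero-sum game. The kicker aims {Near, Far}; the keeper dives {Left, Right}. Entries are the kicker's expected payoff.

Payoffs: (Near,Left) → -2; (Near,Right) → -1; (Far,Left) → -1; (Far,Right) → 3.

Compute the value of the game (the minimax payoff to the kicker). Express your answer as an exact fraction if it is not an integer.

-1

Row minima: Near → -2, Far → -1; maximin = -1.
Column maxima: Left → -1, Right → 3; minimax = -1.
Since maximin = minimax = -1, there is a saddle point and the value is -1.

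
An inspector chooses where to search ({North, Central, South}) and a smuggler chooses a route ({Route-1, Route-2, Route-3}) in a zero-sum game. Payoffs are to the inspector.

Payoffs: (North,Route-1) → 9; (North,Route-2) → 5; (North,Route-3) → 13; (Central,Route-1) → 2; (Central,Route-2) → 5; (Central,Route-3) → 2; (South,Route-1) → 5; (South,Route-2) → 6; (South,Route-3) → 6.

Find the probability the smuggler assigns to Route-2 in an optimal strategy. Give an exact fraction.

4/5

Row minima: North → 5, Central → 2, South → 5; maximin = 5.
Column maxima: Route-1 → 9, Route-2 → 6, Route-3 → 13; minimax = 6.
5 ≠ 6, so there is no saddle point; optimal play is mixed.
Central is strictly dominated by South, so the inspector never plays it.
With Central eliminated, Route-3 is strictly dominated by Route-1 (it gives the inspector strictly more in every remaining row), so the smuggler never plays it.
On the remaining 2×2 (North, South vs Route-1, Route-2):
Let the inspector play North with probability p. Expected payoff against Route-1: 9p + 5(1−p) = 4p + 5; against Route-2: 5p + 6(1−p) = −p + 6.
Setting these equal: 4p + 5 = −p + 6 ⇒ 5p = 1 ⇒ p = 1/5, and the value is (4)·(1/5) + 5 = 29/5.
For the smuggler: with q = P(Route-1), equating North's and South's payoffs gives 4q + 5 = −q + 6 ⇒ q = 1/5.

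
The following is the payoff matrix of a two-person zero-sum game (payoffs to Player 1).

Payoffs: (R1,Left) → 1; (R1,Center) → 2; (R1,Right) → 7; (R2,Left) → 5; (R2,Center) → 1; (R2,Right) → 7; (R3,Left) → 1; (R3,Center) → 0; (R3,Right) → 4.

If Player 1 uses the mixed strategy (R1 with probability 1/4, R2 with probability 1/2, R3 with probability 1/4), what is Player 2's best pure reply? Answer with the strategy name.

If Player 2 plays Left, Player 1's expected payoff is (1/4)·1 + (1/2)·5 + (1/4)·1 = 3.
If Player 2 plays Center, Player 1's expected payoff is (1/4)·2 + (1/2)·1 + (1/4)·0 = 1.
If Player 2 plays Right, Player 1's expected payoff is (1/4)·7 + (1/2)·7 + (1/4)·4 = 25/4.
Player 2 minimizes Player 1's payoff; the smallest is 1, so the best response is Center.

Center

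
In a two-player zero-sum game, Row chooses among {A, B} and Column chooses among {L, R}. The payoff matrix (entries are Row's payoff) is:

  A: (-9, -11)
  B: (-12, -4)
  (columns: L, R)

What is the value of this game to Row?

Row minima: A → -11, B → -12; maximin = -11.
Column maxima: L → -9, R → -4; minimax = -9.
-11 ≠ -9, so there is no saddle point; optimal play is mixed.
Let Row play A with probability p. Expected payoff against L: (-9)p + (-12)(1−p) = 3p − 12; against R: (-11)p + (-4)(1−p) = −7p − 4.
Setting these equal: 3p − 12 = −7p − 4 ⇒ 10p = 8 ⇒ p = 4/5, and the value is (3)·(4/5) − 12 = -48/5.
For Column: with q = P(L), equating A's and B's payoffs gives 2q − 11 = −8q − 4 ⇒ q = 7/10.

-48/5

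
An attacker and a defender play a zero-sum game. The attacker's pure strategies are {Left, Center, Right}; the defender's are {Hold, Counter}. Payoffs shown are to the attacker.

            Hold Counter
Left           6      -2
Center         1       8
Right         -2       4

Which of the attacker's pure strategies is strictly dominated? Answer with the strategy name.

Right

Center gives a strictly higher payoff than Right against every column: 1 > -2, 8 > 4.
So Right is strictly dominated and the attacker never plays it.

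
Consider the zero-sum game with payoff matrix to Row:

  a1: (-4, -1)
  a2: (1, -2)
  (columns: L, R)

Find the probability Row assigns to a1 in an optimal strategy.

1/2

Row minima: a1 → -4, a2 → -2; maximin = -2.
Column maxima: L → 1, R → -1; minimax = -1.
-2 ≠ -1, so there is no saddle point; optimal play is mixed.
Let Row play a1 with probability p. Expected payoff against L: (-4)p + 1(1−p) = −5p + 1; against R: (-1)p + (-2)(1−p) = p − 2.
Setting these equal: −5p + 1 = p − 2 ⇒ −6p = -3 ⇒ p = 1/2, and the value is (-5)·(1/2) + 1 = -3/2.
For Column: with q = P(L), equating a1's and a2's payoffs gives −3q − 1 = 3q − 2 ⇒ q = 1/6.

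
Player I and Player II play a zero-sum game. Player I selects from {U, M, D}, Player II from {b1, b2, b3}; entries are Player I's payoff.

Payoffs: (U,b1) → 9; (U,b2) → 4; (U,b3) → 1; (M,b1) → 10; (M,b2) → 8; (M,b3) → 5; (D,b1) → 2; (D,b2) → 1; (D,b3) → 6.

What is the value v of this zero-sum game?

Row minima: U → 1, M → 5, D → 1; maximin = 5.
Column maxima: b1 → 10, b2 → 8, b3 → 6; minimax = 6.
5 ≠ 6, so there is no saddle point; optimal play is mixed.
U is strictly dominated by M, so Player I never plays it.
b1 is strictly dominated by b2 (it gives Player I strictly more in every row), so Player II never plays it.
On the remaining 2×2 (M, D vs b2, b3):
Let Player I play M with probability p. Expected payoff against b2: 8p + 1(1−p) = 7p + 1; against b3: 5p + 6(1−p) = −p + 6.
Setting these equal: 7p + 1 = −p + 6 ⇒ 8p = 5 ⇒ p = 5/8, and the value is (7)·(5/8) + 1 = 43/8.
For Player II: with q = P(b2), equating M's and D's payoffs gives 3q + 5 = −5q + 6 ⇒ q = 1/8.

43/8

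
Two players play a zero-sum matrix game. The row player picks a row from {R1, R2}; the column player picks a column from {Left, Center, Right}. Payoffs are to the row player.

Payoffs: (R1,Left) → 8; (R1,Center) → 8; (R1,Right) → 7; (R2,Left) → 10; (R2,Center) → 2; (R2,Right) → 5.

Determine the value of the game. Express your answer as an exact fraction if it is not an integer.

Row minima: R1 → 7, R2 → 2; maximin = 7.
Column maxima: Left → 10, Center → 8, Right → 7; minimax = 7.
Since maximin = minimax = 7, there is a saddle point and the value is 7.

7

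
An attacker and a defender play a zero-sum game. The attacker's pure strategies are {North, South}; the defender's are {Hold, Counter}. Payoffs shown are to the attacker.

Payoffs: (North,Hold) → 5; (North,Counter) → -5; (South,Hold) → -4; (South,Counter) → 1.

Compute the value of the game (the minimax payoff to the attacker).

Row minima: North → -5, South → -4; maximin = -4.
Column maxima: Hold → 5, Counter → 1; minimax = 1.
-4 ≠ 1, so there is no saddle point; optimal play is mixed.
Let the attacker play North with probability p. Expected payoff against Hold: 5p + (-4)(1−p) = 9p − 4; against Counter: (-5)p + 1(1−p) = −6p + 1.
Setting these equal: 9p − 4 = −6p + 1 ⇒ 15p = 5 ⇒ p = 1/3, and the value is (9)·(1/3) − 4 = -1.
For the defender: with q = P(Hold), equating North's and South's payoffs gives 10q − 5 = −5q + 1 ⇒ q = 2/5.

-1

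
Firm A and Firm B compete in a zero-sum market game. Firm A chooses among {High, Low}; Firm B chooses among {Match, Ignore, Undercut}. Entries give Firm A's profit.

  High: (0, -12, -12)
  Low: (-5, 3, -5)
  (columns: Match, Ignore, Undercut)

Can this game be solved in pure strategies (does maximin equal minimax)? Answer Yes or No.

Row minima: High → -12, Low → -5; maximin = -5.
Column maxima: Match → 0, Ignore → 3, Undercut → -5; minimax = -5.
maximin = minimax = -5, so a saddle point exists.

Yes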